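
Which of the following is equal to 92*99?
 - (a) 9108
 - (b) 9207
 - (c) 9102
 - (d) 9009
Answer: a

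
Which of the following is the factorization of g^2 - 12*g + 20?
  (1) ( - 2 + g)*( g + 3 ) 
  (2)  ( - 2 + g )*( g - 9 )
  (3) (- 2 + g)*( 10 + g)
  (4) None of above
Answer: 4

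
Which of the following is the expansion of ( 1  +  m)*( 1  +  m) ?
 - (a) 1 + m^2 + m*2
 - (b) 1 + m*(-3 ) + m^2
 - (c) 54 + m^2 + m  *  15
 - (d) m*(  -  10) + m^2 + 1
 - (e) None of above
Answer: a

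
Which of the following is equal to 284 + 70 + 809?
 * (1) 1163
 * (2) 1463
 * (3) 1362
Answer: 1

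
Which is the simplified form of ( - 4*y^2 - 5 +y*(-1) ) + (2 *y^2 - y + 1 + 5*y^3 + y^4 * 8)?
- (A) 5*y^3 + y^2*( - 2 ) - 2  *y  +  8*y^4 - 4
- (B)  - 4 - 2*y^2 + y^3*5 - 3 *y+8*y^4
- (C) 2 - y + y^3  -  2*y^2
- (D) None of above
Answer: A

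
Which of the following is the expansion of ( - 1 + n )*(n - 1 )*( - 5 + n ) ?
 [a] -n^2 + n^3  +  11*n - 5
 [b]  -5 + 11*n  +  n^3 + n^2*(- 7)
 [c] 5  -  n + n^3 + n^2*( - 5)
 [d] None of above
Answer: b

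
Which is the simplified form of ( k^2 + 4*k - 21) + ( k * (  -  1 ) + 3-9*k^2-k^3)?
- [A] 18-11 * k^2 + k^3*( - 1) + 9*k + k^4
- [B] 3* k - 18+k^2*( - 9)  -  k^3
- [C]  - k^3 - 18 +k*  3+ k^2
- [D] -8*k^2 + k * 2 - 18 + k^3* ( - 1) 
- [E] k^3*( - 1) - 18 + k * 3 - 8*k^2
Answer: E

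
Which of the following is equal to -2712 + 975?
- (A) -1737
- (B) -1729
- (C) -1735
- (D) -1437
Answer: A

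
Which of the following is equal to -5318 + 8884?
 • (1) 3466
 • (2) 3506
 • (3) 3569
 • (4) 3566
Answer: 4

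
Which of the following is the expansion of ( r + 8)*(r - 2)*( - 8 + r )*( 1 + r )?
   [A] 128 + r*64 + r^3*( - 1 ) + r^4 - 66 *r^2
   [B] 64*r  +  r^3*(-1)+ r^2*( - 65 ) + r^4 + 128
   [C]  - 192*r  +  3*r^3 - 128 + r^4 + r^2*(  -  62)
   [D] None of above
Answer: A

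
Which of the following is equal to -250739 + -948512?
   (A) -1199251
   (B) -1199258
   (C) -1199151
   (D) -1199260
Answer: A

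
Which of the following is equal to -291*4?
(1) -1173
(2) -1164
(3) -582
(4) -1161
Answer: 2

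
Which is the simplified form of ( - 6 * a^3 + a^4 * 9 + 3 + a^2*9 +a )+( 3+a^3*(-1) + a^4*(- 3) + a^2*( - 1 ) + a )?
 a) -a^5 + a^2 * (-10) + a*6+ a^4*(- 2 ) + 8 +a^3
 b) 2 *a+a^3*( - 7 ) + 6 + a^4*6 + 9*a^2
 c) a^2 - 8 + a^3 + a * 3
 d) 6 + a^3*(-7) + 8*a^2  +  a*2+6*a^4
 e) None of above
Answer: d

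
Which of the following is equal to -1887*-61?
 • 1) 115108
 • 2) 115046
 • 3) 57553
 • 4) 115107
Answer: 4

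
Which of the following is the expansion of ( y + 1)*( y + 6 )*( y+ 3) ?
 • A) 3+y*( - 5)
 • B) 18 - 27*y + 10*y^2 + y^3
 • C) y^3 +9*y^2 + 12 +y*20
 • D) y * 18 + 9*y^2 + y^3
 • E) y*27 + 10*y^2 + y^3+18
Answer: E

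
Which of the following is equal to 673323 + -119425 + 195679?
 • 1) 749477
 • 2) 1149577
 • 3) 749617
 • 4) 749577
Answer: 4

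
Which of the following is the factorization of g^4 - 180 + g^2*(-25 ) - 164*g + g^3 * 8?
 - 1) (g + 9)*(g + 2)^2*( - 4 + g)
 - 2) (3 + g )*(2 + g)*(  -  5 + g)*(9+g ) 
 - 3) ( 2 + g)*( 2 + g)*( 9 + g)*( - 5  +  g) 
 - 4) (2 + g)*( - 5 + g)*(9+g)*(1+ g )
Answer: 3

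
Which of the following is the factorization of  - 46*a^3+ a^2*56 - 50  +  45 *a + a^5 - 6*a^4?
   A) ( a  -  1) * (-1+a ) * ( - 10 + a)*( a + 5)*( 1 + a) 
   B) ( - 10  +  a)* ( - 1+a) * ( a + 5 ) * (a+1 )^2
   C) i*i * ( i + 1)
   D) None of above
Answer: A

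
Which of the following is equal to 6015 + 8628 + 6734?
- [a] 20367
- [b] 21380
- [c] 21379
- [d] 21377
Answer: d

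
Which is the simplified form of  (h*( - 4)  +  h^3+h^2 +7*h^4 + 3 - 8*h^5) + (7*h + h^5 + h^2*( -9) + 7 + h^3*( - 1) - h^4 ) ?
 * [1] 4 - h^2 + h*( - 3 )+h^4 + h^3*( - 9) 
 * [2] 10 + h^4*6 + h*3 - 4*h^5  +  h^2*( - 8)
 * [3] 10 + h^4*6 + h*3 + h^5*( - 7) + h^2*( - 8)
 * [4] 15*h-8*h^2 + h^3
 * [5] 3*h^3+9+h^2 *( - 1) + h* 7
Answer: 3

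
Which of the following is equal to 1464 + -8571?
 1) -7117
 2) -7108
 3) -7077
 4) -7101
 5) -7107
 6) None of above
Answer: 5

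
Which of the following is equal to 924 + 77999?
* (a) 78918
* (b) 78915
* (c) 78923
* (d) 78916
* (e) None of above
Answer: c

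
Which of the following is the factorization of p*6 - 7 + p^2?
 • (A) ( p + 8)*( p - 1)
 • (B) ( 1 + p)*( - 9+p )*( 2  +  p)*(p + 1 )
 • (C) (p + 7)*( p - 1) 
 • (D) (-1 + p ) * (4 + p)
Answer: C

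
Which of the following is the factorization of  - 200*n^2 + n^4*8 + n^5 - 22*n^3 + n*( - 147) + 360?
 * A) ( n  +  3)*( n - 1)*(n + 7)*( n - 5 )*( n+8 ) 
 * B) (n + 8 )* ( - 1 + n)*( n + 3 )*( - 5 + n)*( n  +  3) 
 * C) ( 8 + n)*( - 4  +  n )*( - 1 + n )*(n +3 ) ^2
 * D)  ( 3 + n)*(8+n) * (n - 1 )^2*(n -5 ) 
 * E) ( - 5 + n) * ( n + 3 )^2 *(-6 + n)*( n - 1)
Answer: B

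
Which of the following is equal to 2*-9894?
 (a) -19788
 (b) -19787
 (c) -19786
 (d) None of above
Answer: a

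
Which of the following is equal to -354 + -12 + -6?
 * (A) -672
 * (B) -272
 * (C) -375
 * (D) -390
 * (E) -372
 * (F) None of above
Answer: E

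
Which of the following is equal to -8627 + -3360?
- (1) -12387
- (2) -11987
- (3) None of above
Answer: 2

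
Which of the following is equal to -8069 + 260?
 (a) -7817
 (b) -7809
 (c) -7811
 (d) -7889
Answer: b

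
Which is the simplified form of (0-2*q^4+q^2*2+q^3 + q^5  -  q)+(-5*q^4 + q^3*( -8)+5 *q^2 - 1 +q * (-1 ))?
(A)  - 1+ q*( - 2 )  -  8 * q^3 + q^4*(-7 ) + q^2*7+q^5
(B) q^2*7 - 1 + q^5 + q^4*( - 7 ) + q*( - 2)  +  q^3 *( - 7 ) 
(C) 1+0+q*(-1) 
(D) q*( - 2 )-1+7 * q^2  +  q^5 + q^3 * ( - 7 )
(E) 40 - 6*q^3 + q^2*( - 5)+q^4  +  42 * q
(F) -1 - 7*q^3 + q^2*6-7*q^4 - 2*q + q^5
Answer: B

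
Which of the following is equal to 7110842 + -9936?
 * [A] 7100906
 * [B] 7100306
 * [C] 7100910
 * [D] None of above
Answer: A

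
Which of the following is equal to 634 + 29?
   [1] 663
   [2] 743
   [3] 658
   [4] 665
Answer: 1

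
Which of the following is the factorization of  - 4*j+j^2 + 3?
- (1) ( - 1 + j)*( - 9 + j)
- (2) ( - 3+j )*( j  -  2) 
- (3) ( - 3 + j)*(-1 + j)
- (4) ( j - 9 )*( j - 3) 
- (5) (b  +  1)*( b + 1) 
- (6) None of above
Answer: 3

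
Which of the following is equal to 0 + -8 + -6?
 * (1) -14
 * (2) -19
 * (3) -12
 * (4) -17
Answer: 1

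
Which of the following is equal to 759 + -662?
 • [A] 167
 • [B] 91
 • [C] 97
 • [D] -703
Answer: C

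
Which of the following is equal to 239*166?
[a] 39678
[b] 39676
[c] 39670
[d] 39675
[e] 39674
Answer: e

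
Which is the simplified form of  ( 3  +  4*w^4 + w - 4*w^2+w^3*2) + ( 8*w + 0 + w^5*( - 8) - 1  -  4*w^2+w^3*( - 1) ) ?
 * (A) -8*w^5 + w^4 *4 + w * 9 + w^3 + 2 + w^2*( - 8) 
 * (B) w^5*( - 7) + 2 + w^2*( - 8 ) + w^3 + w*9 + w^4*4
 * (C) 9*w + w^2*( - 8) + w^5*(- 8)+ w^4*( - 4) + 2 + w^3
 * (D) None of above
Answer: A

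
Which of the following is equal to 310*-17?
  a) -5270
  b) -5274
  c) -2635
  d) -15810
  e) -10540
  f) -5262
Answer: a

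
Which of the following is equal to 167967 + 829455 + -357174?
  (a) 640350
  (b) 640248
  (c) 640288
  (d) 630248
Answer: b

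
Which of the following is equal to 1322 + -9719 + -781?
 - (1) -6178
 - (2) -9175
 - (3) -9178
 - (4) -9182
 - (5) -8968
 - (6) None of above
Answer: 3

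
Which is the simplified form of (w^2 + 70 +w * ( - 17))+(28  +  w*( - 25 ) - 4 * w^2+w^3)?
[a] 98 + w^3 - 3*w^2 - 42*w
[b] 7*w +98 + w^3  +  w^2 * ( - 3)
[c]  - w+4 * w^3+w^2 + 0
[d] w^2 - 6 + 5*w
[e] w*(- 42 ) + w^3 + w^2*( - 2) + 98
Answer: a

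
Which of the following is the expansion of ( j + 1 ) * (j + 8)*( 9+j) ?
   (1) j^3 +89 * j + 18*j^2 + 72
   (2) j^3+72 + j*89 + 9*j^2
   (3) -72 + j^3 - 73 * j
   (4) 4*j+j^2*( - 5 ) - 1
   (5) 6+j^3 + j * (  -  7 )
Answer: 1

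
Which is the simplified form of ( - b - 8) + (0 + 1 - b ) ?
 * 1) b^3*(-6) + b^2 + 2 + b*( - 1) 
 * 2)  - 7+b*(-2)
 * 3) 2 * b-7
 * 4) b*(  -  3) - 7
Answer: 2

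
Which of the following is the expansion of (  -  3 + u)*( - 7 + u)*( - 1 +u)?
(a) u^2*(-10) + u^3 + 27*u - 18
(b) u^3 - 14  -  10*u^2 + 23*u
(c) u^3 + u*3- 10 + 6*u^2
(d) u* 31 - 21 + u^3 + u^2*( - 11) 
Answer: d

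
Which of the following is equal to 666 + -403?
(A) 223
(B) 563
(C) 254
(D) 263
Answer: D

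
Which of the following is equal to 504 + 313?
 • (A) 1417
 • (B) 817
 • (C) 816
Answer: B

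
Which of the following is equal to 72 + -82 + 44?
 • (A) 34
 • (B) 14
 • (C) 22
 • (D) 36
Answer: A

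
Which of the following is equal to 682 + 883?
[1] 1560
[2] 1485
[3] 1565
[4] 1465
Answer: 3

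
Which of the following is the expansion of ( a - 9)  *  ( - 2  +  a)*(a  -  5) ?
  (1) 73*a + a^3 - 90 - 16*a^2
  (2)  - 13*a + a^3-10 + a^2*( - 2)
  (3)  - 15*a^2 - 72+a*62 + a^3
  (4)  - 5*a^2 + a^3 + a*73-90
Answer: 1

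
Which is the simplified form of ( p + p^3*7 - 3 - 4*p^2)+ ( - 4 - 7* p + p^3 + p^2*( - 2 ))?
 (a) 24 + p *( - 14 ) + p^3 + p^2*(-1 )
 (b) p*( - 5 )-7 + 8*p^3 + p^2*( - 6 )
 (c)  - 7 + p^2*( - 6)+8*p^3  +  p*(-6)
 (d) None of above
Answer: c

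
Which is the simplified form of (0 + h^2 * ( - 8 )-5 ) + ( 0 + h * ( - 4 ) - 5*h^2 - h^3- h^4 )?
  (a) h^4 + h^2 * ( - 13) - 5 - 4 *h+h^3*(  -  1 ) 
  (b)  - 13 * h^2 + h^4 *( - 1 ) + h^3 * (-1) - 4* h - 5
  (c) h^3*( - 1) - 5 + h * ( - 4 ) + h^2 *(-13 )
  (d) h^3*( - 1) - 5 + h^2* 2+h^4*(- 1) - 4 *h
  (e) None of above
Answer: b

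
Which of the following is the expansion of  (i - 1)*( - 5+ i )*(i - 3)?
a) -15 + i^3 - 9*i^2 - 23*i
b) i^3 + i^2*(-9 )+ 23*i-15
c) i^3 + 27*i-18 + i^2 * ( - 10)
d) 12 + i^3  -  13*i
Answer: b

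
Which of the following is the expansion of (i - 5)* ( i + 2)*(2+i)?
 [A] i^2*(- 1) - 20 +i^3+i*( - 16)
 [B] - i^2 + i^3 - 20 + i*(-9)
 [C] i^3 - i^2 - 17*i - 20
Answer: A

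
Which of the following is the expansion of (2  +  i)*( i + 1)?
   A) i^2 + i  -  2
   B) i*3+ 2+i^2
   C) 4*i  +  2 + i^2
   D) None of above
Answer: B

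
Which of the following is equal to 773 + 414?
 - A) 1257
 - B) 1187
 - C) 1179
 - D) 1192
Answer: B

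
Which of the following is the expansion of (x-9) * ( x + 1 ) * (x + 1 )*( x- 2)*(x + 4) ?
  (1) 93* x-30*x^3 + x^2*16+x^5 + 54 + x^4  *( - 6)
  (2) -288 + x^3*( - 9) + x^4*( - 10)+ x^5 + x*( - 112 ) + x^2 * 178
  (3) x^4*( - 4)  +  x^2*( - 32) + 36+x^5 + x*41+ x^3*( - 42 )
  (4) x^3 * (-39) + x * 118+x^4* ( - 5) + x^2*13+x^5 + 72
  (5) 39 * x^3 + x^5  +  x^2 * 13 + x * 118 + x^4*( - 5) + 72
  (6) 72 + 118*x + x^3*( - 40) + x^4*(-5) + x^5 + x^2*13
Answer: 4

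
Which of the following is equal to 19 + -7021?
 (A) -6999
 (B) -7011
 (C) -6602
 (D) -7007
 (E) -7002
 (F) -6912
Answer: E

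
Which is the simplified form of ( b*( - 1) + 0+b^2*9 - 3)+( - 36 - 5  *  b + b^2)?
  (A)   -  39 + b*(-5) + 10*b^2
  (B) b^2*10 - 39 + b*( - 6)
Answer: B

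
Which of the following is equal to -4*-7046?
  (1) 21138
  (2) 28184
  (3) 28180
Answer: 2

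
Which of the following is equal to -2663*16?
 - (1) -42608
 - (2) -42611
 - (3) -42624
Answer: 1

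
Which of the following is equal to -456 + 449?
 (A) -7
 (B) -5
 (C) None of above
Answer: A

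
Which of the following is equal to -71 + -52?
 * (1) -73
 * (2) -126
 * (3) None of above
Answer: 3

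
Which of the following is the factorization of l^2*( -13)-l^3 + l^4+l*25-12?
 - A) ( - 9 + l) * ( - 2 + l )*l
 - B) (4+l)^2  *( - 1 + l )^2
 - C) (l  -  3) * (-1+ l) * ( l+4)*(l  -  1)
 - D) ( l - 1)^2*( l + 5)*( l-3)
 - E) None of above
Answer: C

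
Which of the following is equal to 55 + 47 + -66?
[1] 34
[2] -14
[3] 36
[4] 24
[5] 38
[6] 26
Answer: 3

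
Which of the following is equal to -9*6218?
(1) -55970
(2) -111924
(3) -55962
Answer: 3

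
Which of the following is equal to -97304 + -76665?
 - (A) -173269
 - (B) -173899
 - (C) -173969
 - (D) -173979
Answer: C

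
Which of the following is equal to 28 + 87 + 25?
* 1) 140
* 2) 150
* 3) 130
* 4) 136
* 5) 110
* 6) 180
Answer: 1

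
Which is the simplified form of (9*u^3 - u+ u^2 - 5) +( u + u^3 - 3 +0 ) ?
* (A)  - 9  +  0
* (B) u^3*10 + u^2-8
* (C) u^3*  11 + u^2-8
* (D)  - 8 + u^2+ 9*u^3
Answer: B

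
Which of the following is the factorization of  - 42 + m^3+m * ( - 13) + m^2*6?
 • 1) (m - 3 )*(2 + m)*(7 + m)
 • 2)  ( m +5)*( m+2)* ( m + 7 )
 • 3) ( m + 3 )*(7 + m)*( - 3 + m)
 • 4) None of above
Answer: 1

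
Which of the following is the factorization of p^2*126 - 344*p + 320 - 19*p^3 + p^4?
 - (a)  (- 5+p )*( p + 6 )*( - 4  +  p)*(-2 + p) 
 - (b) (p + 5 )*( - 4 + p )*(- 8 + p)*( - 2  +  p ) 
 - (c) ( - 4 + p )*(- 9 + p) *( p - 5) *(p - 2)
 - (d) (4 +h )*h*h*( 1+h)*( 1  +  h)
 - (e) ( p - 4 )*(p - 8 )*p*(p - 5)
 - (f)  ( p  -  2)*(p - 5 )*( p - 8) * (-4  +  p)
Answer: f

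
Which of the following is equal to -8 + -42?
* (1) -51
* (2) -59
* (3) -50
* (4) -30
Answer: 3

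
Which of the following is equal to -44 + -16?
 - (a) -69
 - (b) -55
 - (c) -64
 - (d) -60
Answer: d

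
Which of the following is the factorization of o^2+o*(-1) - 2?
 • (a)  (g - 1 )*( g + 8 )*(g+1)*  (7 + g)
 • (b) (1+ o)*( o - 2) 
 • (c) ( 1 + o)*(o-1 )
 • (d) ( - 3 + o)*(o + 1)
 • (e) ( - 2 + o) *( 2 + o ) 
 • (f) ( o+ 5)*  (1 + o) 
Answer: b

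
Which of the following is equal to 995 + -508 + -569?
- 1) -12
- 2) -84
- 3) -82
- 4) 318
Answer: 3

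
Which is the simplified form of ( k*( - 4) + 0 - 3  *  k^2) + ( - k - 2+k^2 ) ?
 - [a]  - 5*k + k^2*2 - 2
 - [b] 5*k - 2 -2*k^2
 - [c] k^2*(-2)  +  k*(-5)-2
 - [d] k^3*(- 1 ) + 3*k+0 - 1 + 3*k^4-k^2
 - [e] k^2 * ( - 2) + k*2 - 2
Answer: c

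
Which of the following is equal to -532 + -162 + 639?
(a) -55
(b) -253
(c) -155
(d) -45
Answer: a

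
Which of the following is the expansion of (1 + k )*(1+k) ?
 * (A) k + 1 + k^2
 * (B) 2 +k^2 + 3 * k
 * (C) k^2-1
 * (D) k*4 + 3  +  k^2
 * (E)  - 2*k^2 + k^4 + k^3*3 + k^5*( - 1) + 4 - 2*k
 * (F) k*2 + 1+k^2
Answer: F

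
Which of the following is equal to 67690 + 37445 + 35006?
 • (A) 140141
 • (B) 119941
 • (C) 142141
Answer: A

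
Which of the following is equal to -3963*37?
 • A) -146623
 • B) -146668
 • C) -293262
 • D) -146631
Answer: D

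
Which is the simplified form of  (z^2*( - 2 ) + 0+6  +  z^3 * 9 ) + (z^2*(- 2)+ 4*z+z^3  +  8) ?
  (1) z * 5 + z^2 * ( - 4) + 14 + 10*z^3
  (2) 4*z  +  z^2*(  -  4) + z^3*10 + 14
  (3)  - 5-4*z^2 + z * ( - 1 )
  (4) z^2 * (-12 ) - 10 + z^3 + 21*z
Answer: 2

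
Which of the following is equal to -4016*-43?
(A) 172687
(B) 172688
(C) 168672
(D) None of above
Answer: B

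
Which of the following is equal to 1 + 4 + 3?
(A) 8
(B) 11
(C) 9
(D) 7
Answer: A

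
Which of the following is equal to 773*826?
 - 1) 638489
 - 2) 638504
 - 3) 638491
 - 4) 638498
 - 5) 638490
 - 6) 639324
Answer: 4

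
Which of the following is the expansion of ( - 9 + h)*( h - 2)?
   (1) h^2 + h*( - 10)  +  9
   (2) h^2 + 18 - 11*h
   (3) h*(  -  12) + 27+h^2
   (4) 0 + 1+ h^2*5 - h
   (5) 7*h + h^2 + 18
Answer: 2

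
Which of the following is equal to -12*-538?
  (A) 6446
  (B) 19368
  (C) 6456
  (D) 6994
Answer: C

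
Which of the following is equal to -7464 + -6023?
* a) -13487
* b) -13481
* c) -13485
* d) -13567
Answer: a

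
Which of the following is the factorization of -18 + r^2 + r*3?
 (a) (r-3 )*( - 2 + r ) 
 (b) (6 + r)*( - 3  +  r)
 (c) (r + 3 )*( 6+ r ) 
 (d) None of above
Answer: b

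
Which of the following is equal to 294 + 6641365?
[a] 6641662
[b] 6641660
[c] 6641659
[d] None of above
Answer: c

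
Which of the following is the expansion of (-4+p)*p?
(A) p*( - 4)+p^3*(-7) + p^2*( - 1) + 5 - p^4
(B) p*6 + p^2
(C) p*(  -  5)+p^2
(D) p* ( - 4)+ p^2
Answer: D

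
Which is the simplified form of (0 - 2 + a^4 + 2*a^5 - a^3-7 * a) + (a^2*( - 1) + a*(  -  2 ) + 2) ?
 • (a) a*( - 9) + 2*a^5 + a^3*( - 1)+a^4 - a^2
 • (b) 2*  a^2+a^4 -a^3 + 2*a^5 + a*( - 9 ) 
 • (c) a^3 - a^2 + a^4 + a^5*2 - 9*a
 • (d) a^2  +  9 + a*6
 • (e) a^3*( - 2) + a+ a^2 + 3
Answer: a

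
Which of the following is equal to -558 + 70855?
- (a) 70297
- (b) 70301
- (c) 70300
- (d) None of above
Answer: a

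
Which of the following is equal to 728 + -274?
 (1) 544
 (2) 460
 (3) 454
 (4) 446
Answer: 3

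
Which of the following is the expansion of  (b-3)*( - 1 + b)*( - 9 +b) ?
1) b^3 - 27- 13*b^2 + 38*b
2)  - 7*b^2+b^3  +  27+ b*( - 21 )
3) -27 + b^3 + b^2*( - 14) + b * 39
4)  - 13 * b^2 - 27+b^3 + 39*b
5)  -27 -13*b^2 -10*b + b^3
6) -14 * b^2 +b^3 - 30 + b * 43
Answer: 4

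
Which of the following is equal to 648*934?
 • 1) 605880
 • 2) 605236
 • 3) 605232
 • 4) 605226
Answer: 3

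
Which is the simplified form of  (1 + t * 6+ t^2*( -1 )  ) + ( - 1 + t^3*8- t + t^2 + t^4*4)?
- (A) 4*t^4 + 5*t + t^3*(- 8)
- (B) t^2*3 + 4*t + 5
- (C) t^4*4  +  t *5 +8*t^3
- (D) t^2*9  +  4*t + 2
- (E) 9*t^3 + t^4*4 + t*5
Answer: C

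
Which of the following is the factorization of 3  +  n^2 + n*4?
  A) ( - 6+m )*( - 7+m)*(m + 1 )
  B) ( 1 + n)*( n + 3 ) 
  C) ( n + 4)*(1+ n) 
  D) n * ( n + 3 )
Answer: B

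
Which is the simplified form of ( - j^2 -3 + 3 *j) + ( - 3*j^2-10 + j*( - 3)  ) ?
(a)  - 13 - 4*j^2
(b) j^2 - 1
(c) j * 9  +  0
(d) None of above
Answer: a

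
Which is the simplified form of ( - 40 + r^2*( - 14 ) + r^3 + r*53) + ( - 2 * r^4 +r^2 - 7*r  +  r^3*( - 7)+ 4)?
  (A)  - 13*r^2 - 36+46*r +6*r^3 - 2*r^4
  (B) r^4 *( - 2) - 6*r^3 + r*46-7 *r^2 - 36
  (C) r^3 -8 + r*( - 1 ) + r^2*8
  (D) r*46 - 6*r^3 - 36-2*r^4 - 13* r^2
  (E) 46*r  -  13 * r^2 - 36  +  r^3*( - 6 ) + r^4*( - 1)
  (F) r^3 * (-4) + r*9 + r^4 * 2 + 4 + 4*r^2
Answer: D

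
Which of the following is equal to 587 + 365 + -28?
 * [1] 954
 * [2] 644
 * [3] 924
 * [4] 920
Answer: 3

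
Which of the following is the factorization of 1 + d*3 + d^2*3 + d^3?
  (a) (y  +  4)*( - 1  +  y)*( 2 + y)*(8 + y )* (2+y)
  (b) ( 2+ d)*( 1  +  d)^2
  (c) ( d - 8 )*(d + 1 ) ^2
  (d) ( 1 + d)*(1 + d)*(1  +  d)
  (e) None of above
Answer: d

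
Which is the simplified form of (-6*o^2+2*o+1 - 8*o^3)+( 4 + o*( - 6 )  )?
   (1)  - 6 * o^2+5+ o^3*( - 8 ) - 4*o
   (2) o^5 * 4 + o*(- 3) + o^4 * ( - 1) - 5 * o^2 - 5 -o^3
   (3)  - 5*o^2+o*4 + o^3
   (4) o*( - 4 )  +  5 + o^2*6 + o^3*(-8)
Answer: 1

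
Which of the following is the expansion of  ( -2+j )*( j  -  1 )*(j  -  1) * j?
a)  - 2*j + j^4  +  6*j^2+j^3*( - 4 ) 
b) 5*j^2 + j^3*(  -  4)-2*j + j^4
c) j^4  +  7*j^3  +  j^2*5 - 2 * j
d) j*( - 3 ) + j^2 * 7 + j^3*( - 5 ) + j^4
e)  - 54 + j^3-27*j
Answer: b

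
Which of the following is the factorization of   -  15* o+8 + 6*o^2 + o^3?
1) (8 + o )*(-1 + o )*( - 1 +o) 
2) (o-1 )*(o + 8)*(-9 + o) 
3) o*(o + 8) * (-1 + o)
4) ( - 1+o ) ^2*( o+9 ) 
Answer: 1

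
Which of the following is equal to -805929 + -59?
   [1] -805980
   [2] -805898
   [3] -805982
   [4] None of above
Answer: 4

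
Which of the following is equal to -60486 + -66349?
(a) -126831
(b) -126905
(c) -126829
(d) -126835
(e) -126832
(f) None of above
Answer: d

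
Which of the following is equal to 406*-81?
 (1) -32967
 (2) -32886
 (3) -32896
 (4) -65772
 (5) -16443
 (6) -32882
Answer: 2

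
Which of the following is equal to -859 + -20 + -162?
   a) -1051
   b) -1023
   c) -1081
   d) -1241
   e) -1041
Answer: e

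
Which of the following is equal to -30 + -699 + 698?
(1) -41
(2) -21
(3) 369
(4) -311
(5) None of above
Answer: 5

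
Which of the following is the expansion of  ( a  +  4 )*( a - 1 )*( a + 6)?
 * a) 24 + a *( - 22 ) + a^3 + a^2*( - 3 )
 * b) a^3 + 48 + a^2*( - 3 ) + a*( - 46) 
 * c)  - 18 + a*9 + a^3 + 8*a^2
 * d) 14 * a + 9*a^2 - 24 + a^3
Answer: d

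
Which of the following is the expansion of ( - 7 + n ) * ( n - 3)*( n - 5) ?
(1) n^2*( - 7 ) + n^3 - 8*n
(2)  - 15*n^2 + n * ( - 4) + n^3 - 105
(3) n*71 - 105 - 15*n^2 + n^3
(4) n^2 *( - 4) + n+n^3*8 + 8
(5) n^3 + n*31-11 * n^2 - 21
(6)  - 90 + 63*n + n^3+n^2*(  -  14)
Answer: 3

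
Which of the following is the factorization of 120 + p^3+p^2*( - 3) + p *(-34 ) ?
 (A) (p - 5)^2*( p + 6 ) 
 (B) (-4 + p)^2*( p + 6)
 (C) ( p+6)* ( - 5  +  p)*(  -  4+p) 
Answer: C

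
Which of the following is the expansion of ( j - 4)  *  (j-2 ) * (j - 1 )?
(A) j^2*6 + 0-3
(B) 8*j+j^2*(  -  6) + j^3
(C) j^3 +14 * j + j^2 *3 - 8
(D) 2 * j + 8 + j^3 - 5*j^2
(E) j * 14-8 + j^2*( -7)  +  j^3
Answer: E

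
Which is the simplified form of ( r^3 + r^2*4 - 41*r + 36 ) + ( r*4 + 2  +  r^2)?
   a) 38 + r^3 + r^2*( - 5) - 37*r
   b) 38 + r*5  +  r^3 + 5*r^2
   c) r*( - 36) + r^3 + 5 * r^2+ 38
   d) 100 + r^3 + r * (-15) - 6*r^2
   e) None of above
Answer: e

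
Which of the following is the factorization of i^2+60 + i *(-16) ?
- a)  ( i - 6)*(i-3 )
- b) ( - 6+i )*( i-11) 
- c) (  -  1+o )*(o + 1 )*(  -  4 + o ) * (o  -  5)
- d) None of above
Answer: d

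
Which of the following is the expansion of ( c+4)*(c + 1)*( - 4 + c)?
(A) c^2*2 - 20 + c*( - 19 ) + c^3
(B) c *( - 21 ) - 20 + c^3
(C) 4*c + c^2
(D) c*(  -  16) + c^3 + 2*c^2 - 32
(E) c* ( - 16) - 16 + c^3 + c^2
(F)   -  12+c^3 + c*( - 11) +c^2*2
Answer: E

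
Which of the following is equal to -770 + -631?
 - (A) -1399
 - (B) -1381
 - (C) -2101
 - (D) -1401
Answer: D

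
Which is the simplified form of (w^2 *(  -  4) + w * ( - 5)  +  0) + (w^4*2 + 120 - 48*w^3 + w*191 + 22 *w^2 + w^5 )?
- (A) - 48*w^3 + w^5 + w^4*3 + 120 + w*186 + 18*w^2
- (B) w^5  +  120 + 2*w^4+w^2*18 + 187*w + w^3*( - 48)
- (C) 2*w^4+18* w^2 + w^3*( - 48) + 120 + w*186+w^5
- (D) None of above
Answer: C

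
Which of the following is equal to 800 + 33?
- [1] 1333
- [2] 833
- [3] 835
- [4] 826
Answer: 2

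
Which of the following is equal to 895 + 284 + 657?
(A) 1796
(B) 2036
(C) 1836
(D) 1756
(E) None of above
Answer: C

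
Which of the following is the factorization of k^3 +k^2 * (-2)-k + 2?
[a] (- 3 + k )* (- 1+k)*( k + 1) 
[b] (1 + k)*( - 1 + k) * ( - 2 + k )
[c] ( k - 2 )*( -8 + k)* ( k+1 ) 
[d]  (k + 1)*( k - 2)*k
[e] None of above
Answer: b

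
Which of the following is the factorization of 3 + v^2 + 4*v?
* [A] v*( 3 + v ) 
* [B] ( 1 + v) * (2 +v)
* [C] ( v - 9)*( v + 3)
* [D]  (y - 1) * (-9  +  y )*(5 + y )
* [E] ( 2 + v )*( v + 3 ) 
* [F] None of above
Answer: F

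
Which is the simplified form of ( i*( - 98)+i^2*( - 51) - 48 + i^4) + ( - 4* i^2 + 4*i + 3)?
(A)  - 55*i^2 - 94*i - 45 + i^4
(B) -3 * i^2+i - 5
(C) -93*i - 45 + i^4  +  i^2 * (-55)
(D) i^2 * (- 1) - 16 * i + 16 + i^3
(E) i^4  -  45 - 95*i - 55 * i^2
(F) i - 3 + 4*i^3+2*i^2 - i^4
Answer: A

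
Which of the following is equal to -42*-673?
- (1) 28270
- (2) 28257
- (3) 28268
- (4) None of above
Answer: 4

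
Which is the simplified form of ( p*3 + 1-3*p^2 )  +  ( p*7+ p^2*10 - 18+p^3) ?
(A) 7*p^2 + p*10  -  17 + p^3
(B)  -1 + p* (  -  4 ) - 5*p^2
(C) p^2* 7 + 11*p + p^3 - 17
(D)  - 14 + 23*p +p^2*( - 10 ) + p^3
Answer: A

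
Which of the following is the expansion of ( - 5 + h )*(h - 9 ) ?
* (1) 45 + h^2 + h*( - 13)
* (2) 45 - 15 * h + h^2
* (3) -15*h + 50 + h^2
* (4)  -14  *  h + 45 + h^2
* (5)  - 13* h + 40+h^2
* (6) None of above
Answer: 4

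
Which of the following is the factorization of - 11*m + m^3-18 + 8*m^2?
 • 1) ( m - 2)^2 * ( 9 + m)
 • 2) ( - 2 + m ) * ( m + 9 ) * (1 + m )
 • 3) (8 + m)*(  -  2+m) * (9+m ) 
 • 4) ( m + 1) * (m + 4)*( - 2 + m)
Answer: 2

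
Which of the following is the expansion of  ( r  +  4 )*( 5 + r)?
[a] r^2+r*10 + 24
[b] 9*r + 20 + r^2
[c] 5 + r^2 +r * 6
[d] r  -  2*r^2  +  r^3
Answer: b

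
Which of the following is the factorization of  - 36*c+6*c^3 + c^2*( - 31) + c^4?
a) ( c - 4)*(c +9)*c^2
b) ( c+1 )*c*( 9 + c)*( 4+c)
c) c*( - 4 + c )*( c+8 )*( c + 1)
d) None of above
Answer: d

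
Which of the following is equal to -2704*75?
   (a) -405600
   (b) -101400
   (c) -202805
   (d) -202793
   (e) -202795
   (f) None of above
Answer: f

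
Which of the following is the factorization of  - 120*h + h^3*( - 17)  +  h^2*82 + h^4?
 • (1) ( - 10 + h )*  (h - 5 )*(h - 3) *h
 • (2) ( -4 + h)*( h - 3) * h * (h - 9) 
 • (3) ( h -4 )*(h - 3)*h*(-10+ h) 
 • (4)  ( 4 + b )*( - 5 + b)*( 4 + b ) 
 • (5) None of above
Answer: 3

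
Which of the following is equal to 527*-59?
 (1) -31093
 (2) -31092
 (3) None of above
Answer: 1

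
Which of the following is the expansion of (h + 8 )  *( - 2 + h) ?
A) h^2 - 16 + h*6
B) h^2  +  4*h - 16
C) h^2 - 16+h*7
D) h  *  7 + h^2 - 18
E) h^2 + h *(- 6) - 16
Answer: A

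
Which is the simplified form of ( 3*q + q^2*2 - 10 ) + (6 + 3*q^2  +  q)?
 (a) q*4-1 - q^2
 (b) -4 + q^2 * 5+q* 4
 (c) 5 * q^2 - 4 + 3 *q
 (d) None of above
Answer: b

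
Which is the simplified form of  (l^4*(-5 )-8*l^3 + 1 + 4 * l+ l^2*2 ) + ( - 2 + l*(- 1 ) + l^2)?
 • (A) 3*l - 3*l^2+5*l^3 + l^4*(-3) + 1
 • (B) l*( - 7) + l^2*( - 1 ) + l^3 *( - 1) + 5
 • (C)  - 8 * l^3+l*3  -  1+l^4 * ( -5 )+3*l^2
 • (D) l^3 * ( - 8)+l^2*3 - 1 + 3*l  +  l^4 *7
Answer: C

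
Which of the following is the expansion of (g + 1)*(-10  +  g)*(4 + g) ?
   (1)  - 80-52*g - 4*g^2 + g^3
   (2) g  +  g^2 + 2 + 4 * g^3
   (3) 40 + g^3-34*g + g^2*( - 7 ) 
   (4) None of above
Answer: 4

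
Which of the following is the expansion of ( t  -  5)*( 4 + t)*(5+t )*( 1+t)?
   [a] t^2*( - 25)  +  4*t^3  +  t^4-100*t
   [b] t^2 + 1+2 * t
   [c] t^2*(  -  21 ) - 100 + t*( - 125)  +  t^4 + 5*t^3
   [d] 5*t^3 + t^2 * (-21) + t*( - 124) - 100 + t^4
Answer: c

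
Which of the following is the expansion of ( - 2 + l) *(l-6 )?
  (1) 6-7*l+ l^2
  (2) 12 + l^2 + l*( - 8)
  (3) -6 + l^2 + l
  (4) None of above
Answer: 2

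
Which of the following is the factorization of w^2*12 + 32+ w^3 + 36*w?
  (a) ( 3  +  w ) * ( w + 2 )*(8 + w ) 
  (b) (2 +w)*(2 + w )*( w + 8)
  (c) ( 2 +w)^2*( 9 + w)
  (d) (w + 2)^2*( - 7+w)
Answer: b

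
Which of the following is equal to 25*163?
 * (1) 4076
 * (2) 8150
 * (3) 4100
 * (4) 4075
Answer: 4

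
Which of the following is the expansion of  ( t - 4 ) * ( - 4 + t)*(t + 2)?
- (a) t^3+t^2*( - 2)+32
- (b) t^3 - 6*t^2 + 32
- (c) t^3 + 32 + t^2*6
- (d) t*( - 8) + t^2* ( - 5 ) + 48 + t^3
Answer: b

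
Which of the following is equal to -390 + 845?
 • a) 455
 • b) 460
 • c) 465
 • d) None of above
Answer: a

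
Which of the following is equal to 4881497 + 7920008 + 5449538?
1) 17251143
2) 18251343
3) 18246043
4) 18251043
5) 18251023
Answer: 4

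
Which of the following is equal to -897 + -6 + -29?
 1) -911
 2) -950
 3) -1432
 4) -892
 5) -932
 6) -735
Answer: 5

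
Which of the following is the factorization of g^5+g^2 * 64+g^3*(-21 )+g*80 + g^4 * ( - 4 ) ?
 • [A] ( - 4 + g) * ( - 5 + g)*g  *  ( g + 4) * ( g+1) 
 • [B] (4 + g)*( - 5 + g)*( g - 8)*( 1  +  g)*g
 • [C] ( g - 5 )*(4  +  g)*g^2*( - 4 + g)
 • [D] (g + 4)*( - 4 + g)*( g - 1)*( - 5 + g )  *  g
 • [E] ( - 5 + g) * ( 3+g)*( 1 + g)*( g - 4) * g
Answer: A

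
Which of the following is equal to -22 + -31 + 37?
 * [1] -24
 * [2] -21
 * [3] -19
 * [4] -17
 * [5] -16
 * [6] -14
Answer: 5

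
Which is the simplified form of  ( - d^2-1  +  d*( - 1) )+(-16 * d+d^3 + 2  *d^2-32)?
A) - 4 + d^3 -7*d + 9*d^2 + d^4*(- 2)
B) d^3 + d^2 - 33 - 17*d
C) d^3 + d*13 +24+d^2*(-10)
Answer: B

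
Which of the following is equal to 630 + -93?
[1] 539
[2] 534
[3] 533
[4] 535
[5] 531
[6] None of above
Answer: 6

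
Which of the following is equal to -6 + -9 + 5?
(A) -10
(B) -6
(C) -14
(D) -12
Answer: A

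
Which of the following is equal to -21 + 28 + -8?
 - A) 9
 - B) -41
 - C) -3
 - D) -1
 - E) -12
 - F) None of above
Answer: D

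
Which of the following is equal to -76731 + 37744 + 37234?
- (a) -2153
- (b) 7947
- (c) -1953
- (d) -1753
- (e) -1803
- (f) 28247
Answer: d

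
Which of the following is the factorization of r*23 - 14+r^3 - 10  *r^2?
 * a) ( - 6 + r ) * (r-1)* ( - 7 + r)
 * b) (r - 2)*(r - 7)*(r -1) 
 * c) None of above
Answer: b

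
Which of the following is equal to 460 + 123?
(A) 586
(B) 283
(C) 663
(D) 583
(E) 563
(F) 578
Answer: D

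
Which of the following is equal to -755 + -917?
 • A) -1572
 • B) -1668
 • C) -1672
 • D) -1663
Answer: C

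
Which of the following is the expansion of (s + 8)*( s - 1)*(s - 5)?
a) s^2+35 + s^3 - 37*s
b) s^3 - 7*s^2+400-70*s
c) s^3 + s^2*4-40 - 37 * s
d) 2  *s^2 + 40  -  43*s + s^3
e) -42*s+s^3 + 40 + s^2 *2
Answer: d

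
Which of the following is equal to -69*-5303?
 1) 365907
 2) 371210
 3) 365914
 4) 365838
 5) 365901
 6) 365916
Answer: 1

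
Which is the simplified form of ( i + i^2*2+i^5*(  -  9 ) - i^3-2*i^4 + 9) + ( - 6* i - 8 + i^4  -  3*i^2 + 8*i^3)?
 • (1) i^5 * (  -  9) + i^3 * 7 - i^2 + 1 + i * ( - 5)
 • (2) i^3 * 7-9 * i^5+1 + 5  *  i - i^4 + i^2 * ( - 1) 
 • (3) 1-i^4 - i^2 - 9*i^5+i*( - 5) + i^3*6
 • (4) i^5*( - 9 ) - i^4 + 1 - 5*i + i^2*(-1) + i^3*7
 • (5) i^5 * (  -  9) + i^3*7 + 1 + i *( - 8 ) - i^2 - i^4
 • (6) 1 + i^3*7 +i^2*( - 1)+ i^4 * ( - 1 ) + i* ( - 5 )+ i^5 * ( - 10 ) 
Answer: 4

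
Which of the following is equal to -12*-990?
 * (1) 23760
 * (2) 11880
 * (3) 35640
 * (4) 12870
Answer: 2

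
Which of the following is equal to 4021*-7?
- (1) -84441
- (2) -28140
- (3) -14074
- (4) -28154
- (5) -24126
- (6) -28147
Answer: 6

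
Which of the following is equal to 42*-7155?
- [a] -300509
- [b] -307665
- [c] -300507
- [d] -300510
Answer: d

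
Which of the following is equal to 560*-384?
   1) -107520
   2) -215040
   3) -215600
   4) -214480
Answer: 2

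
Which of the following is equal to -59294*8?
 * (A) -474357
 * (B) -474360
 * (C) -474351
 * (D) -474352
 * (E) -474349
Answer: D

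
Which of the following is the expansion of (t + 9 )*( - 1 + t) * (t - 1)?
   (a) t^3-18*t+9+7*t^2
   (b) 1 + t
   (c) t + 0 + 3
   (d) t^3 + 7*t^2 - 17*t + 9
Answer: d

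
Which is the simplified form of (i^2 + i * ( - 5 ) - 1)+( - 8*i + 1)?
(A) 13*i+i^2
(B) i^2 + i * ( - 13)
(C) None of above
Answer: B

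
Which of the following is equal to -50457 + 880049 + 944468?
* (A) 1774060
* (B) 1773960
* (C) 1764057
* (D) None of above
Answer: A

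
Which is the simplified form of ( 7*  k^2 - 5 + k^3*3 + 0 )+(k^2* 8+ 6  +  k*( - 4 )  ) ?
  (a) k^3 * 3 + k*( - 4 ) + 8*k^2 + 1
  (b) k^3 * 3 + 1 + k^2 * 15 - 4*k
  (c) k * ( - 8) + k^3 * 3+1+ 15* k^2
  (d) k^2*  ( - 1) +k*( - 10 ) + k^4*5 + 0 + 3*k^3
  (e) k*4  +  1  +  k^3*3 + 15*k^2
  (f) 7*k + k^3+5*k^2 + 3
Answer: b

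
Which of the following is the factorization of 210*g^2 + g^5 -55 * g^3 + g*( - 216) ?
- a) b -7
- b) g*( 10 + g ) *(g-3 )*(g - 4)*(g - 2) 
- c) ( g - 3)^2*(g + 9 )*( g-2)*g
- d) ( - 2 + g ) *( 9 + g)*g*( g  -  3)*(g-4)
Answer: d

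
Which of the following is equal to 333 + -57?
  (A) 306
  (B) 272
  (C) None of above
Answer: C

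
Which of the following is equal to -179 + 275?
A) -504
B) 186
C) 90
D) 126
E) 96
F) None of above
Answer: E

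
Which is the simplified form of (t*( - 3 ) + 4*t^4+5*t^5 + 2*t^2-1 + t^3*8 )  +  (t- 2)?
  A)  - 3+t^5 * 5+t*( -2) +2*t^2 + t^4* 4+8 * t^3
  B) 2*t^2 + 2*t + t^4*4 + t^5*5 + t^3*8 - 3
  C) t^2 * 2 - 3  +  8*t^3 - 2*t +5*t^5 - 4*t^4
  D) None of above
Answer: A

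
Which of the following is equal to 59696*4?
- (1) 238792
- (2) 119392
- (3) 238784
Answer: 3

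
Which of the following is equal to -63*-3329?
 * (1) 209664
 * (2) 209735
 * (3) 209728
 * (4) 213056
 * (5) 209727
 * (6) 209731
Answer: 5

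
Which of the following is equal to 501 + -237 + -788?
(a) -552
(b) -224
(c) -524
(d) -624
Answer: c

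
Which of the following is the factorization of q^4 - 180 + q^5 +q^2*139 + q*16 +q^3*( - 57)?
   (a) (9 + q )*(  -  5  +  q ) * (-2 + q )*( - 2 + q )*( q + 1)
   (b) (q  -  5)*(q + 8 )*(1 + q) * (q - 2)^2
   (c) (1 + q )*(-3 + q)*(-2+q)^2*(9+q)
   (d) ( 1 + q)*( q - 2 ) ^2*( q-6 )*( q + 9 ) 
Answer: a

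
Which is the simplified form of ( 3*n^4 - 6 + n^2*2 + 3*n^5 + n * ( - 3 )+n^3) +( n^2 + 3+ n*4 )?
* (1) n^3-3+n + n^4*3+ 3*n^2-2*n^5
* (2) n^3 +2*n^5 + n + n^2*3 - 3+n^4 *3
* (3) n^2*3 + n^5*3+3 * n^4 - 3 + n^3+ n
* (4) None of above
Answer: 3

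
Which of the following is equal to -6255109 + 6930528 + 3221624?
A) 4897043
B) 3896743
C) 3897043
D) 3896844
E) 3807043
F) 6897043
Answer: C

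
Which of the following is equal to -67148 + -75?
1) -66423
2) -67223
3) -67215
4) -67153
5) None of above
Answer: 2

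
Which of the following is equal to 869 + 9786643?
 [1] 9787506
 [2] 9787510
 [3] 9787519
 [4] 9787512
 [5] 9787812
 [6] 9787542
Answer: 4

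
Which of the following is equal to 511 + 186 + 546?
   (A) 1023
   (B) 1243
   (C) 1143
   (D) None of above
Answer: B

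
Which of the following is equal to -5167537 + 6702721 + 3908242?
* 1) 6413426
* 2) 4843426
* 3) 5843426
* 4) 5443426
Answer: 4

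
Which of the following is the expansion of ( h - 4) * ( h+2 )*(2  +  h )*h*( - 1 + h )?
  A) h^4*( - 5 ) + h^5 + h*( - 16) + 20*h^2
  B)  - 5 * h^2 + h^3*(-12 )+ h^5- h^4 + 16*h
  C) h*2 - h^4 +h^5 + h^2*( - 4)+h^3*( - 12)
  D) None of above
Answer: D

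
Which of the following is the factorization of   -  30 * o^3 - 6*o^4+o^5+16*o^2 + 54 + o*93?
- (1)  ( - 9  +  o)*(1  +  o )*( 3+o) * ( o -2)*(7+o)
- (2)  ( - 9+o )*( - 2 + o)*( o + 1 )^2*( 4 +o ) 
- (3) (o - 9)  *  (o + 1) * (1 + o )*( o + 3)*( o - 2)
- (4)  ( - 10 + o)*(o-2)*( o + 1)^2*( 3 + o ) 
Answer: 3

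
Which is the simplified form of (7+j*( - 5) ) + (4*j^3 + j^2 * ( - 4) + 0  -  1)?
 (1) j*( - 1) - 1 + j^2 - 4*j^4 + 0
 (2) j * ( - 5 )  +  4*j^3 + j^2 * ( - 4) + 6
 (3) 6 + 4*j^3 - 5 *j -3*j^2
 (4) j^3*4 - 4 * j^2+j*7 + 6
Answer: 2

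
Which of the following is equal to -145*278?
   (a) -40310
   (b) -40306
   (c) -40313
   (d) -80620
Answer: a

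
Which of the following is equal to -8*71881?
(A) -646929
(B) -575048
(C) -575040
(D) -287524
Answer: B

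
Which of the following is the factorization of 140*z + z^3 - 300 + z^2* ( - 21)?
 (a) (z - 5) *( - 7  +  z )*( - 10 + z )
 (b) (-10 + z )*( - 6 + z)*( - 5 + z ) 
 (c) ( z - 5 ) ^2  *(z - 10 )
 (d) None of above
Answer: b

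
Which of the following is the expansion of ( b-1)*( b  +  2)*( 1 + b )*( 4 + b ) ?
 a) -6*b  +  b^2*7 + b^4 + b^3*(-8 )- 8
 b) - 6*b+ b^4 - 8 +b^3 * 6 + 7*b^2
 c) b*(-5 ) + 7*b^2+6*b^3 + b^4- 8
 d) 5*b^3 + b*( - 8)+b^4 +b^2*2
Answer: b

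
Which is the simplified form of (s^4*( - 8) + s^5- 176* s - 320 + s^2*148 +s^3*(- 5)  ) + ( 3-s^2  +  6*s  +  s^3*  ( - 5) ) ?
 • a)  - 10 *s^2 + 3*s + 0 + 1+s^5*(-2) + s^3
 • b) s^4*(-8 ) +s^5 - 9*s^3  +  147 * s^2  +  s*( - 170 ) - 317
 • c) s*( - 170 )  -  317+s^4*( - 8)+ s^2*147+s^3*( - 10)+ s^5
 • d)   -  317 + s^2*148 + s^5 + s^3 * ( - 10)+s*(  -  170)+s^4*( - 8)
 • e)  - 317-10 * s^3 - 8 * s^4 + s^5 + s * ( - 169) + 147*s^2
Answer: c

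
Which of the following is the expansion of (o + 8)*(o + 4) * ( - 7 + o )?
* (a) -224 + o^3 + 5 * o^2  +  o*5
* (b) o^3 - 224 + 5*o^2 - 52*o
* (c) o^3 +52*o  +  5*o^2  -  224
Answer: b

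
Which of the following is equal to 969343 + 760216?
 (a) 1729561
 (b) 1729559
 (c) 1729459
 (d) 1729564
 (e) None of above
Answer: b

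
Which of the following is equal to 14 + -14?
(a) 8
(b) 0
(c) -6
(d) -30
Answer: b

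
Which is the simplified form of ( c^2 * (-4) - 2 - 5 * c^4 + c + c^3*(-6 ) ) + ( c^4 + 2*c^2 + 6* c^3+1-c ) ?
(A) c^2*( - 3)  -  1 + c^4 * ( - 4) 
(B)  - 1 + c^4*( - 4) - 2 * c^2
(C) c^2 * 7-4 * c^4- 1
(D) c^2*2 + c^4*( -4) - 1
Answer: B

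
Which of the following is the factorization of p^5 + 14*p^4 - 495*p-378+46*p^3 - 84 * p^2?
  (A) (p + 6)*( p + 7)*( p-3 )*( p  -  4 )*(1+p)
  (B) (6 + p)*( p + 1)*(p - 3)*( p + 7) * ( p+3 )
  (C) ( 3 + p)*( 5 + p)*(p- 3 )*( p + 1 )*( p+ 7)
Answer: B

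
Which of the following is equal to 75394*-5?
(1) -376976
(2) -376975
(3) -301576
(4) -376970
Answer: 4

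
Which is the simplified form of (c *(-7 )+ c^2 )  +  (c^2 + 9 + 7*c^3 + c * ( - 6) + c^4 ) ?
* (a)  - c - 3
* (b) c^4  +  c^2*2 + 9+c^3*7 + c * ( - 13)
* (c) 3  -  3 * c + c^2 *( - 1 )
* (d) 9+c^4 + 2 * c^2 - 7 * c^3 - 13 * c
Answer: b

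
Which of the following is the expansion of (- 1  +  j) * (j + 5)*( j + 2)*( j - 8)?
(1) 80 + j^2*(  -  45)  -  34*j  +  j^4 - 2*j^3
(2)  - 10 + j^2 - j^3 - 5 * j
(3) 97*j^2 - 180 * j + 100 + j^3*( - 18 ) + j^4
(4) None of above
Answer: 1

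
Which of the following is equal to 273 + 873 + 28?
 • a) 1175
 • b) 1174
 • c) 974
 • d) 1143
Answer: b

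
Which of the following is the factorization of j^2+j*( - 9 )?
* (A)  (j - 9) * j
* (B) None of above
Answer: A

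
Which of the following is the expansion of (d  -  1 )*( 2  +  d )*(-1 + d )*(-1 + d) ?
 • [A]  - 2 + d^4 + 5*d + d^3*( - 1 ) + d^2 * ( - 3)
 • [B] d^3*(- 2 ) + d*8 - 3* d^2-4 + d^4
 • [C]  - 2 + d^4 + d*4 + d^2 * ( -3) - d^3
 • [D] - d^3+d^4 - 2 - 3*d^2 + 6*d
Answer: A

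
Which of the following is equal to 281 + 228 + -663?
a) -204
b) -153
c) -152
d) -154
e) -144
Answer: d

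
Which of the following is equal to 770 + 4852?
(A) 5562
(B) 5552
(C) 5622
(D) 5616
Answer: C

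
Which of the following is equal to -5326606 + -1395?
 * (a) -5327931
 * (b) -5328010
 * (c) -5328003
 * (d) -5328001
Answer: d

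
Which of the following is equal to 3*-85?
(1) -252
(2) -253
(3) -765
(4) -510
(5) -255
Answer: 5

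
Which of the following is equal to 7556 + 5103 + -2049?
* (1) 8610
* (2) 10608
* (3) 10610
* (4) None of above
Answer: 3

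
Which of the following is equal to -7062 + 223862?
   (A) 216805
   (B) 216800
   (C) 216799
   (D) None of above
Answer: B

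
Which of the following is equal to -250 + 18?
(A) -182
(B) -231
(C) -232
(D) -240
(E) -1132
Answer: C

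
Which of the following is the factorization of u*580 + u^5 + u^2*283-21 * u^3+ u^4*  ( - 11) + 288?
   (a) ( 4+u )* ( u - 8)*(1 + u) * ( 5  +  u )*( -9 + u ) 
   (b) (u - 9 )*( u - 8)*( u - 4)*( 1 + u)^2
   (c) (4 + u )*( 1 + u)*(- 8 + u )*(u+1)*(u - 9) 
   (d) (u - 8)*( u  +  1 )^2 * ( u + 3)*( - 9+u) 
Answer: c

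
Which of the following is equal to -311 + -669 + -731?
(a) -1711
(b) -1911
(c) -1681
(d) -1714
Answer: a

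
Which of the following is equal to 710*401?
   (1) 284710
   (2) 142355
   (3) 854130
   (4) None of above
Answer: 1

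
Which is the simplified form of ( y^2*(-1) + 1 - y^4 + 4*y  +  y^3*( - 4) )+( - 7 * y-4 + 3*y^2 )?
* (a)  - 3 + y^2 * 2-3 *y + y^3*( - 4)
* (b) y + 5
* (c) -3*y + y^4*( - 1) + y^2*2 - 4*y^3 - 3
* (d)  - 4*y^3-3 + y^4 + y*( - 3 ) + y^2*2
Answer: c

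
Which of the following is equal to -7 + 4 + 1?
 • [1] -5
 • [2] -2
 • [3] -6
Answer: 2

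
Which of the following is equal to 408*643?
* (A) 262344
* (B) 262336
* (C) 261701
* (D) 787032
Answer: A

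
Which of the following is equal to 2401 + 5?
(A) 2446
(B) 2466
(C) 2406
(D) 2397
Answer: C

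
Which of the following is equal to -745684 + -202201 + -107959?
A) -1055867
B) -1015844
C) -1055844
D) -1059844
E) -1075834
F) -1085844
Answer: C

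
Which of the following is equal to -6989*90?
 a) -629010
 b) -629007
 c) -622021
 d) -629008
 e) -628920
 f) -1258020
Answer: a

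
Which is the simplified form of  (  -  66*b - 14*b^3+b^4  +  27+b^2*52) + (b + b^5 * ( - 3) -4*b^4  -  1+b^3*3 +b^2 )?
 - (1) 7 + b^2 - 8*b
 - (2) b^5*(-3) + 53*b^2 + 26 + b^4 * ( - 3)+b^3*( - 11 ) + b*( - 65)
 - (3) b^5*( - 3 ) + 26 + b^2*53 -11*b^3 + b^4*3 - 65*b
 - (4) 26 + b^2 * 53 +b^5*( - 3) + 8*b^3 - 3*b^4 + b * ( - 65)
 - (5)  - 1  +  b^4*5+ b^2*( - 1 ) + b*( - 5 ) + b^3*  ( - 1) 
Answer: 2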